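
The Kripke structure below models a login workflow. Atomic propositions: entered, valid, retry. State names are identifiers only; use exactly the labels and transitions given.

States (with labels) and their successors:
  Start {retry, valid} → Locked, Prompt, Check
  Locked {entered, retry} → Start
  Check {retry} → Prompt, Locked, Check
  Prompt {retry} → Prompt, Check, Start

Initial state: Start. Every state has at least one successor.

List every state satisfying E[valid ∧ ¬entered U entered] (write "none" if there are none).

{Start, Locked}

States satisfying valid ∧ ¬entered: {Start}.
States satisfying entered: {Locked}.
States satisfying E[valid ∧ ¬entered U entered]: {Start, Locked}.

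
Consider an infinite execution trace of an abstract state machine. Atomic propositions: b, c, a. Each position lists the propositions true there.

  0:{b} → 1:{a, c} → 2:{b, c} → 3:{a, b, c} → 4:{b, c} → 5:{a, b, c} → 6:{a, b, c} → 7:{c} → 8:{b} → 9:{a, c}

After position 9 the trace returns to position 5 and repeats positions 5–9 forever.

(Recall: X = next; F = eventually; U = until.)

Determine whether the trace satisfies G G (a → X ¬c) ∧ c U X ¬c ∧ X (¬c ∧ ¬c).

Violated

G (a → X ¬c) must hold at every position from 0 onward. It fails at position 0, so G G (a → X ¬c) is false.
At position 0: G G (a → X ¬c) is false; c U X ¬c ∧ X (¬c ∧ ¬c) is false; so G G (a → X ¬c) ∧ c U X ¬c ∧ X (¬c ∧ ¬c) is false.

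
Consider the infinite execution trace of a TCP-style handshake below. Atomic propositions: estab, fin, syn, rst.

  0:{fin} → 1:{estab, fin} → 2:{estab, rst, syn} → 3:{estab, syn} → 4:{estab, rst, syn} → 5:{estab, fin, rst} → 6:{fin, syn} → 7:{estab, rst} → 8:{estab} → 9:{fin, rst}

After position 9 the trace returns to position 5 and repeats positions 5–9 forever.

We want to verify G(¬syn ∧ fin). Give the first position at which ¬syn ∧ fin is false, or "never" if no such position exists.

Check ¬syn ∧ fin at each position in order: 0 ✓, 1 ✓.
At position 2 the labels are {estab, rst, syn}, so ¬syn ∧ fin is false there. This is the first violation.

2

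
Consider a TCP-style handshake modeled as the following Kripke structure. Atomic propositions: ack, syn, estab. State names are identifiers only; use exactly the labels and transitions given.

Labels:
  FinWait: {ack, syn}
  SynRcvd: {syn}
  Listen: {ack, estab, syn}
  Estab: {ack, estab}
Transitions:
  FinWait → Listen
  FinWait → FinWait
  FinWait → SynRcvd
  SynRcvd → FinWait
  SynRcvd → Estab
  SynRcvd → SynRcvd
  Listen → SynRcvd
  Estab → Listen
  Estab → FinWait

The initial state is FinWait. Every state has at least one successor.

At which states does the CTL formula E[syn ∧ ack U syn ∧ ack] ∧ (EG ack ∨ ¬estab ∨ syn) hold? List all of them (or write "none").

States satisfying syn ∧ ack: {FinWait, Listen}.
States satisfying E[syn ∧ ack U syn ∧ ack]: {FinWait, Listen}.
States satisfying ack: {FinWait, Listen, Estab}.
States satisfying EG ack: {FinWait, Estab}.
States satisfying ¬estab: {FinWait, SynRcvd}.
States satisfying ¬estab ∨ syn: {FinWait, SynRcvd, Listen}.
States satisfying EG ack ∨ ¬estab ∨ syn: {FinWait, SynRcvd, Listen, Estab}.
States satisfying E[syn ∧ ack U syn ∧ ack] ∧ (EG ack ∨ ¬estab ∨ syn): {FinWait, Listen}.

{FinWait, Listen}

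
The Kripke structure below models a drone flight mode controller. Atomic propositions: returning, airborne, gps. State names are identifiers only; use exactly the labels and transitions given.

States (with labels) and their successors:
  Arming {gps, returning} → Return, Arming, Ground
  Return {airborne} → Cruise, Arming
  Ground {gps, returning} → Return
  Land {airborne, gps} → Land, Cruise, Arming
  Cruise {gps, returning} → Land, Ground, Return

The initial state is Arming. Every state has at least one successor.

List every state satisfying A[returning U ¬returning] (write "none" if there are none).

States satisfying returning: {Arming, Ground, Cruise}.
States satisfying ¬returning: {Return, Land}.
States satisfying A[returning U ¬returning]: {Return, Ground, Land, Cruise}.

{Return, Ground, Land, Cruise}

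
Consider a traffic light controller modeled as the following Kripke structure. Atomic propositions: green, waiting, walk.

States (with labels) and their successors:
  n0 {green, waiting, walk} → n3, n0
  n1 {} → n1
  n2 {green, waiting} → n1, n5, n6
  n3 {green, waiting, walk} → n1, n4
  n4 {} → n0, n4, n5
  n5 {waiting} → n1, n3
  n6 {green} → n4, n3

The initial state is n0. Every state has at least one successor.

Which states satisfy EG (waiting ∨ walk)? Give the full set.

{n0}

States satisfying waiting ∨ walk: {n0, n2, n3, n5}.
States satisfying EG (waiting ∨ walk): {n0}.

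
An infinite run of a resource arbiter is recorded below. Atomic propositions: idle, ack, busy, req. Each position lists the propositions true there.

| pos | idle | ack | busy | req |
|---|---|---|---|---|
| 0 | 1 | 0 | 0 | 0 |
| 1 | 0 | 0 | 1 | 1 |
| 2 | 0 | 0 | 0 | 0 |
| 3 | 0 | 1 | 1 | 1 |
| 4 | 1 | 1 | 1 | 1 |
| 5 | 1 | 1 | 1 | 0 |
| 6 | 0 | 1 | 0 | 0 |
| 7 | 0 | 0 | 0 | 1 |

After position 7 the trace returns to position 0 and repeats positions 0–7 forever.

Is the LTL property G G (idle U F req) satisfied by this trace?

G (idle U F req) holds at every position 0..7, and those are all positions ever visited, so G G (idle U F req) holds.

Satisfied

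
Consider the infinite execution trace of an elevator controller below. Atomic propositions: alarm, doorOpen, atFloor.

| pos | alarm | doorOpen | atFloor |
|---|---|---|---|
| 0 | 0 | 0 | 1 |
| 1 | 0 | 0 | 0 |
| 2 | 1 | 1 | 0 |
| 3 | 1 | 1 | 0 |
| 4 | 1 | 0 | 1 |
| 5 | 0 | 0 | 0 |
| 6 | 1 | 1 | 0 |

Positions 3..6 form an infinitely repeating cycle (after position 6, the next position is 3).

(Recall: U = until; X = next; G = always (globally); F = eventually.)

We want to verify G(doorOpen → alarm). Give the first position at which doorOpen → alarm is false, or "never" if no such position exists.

never

doorOpen → alarm holds at every position 0..6, and those are all the positions the trace ever visits, so the invariant G(doorOpen → alarm) is never violated.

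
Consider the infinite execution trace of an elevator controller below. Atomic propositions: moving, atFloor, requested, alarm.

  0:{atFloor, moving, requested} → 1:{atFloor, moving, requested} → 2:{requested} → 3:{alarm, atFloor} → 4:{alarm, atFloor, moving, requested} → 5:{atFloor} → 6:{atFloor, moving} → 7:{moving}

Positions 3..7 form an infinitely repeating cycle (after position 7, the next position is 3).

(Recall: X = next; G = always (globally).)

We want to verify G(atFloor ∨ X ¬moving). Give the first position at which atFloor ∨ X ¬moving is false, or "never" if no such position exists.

atFloor ∨ X ¬moving holds at every position 0..7, and those are all the positions the trace ever visits, so the invariant G(atFloor ∨ X ¬moving) is never violated.

never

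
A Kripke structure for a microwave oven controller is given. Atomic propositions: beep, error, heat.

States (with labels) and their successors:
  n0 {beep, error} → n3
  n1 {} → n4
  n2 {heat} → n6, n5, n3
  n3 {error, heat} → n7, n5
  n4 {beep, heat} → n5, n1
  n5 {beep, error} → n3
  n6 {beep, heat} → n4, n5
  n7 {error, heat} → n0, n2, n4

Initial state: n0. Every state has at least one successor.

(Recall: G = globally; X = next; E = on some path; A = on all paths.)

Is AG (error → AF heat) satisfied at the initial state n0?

States satisfying error → AF heat: {n0, n1, n2, n3, n4, n5, n6, n7}.
States satisfying AG (error → AF heat): {n0, n1, n2, n3, n4, n5, n6, n7}.
Every state reachable from n0 satisfies error → AF heat.
n0 ∈ Sat(AG (error → AF heat)).

Yes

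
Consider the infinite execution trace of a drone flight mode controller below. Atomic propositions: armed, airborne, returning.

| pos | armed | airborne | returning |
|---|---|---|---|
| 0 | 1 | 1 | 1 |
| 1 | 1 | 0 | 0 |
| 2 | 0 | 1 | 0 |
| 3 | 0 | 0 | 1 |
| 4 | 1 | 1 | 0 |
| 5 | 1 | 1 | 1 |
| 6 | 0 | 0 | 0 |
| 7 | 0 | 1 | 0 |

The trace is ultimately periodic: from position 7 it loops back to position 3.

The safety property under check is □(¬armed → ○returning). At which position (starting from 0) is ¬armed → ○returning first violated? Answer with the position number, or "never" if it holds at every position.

Check ¬armed → ○returning at each position in order: 0 ✓, 1 ✓, 2 ✓.
At position 3 the labels are {returning} and the next position 4 has {airborne, armed}, so ¬armed → ○returning is false there. This is the first violation.

3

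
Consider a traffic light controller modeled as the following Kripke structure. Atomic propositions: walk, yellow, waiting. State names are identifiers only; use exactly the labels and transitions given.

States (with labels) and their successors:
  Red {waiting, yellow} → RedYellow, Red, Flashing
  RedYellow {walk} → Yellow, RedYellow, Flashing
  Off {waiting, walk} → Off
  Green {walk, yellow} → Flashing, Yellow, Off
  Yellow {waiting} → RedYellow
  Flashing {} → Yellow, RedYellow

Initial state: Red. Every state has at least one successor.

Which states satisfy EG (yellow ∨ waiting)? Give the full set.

{Red, Off, Green}

States satisfying yellow ∨ waiting: {Red, Off, Green, Yellow}.
States satisfying EG (yellow ∨ waiting): {Red, Off, Green}.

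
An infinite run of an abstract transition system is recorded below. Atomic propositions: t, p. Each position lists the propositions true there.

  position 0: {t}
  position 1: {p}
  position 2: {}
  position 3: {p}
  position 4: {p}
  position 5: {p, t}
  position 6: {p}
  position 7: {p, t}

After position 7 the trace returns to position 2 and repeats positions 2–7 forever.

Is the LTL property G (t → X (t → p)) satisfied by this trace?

Yes

t → X (t → p) holds at every position 0..7, and those are all positions ever visited, so G (t → X (t → p)) holds.
Positions where t holds: 0, 5, 7.
Check X (t → p) at each: 0→ok, 5→ok, 7→ok.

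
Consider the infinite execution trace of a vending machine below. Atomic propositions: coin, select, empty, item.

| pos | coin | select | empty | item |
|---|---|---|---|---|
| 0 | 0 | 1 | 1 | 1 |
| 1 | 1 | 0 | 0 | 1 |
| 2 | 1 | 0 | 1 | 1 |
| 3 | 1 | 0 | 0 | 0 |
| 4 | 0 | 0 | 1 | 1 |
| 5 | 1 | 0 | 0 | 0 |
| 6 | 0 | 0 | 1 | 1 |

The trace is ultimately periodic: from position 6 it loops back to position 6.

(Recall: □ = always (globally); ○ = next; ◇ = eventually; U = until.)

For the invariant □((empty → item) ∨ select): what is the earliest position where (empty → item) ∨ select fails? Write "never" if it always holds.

(empty → item) ∨ select holds at every position 0..6, and those are all the positions the trace ever visits, so the invariant □((empty → item) ∨ select) is never violated.

never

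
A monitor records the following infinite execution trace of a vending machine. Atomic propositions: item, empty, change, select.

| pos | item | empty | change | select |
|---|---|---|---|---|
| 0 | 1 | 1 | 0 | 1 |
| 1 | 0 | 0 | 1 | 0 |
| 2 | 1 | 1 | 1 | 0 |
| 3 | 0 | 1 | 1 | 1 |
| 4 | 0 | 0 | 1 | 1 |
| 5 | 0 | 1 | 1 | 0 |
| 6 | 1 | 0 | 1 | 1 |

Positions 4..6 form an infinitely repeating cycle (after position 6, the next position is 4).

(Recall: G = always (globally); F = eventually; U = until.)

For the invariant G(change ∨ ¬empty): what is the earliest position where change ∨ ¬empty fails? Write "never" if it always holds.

0

At position 0 the labels are {empty, item, select}, so change ∨ ¬empty is false there. This is the first violation.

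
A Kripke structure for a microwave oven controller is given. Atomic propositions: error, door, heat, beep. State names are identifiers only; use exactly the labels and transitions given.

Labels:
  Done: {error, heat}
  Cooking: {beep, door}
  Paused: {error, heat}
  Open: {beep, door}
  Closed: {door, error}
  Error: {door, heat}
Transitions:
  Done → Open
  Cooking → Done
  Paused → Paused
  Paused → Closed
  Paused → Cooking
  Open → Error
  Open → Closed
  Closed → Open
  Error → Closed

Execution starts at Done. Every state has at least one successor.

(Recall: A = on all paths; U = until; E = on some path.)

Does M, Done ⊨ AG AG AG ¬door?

No

States satisfying AG AG ¬door: ∅.
States satisfying AG AG AG ¬door: ∅.
Closed is reachable from Done and violates AG AG ¬door, so AG fails at Done.
Done ∉ Sat(AG AG AG ¬door).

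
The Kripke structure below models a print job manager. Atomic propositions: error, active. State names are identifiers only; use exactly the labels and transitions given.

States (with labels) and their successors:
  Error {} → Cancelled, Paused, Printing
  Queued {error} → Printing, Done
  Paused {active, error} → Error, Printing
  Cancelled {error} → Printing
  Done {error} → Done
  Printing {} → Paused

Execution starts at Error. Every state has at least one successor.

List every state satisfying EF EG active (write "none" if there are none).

none

States satisfying EG active: ∅.
States satisfying EF EG active: ∅.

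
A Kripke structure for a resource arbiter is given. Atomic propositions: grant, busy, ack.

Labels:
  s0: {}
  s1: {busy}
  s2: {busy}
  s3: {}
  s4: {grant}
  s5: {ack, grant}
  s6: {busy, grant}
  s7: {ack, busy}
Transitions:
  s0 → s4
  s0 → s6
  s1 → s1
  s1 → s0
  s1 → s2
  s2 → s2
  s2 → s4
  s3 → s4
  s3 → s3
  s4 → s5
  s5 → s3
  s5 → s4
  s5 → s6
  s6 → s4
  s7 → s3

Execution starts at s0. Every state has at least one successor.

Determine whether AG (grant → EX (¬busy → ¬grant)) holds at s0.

No

States satisfying grant → EX (¬busy → ¬grant): {s0, s1, s2, s3, s5, s7}.
States satisfying AG (grant → EX (¬busy → ¬grant)): ∅.
s4 is reachable from s0 and violates grant → EX (¬busy → ¬grant), so AG fails at s0.
s0 ∉ Sat(AG (grant → EX (¬busy → ¬grant))).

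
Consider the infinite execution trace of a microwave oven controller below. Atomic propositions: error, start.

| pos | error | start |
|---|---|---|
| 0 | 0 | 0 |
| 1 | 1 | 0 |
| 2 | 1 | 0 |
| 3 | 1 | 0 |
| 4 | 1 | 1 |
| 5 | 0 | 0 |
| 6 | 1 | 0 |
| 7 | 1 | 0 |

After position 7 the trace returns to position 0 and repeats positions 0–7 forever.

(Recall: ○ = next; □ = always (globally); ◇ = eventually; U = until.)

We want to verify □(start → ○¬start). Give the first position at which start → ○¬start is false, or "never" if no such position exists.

start → ○¬start holds at every position 0..7, and those are all the positions the trace ever visits, so the invariant □(start → ○¬start) is never violated.

never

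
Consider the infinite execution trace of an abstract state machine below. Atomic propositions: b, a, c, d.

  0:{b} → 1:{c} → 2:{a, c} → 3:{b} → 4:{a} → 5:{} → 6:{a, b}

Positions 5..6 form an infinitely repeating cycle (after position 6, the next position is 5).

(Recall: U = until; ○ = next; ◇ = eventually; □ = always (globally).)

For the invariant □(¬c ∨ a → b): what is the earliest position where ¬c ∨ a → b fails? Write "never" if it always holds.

2

Check ¬c ∨ a → b at each position in order: 0 ✓, 1 ✓.
At position 2 the labels are {a, c}, so ¬c ∨ a → b is false there. This is the first violation.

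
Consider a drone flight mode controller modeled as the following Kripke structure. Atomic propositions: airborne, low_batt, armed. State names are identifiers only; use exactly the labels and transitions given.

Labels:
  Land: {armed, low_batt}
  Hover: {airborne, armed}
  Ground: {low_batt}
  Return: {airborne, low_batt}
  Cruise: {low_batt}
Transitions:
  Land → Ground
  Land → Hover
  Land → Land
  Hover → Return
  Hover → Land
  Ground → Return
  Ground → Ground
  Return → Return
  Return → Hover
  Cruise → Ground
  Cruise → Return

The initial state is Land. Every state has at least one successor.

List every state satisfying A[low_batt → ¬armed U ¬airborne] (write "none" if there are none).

{Land, Ground, Cruise}

States satisfying low_batt → ¬armed: {Hover, Ground, Return, Cruise}.
States satisfying ¬airborne: {Land, Ground, Cruise}.
States satisfying A[low_batt → ¬armed U ¬airborne]: {Land, Ground, Cruise}.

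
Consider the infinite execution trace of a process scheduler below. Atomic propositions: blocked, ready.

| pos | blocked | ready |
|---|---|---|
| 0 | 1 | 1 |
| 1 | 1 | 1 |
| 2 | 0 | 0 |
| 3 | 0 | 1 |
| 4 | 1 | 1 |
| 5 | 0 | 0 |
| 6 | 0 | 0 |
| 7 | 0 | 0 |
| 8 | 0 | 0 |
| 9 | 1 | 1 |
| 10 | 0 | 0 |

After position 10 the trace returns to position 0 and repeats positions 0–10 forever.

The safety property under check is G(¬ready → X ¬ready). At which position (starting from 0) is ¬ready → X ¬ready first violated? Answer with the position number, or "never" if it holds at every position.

2

Check ¬ready → X ¬ready at each position in order: 0 ✓, 1 ✓.
At position 2 the labels are {} and the next position 3 has {ready}, so ¬ready → X ¬ready is false there. This is the first violation.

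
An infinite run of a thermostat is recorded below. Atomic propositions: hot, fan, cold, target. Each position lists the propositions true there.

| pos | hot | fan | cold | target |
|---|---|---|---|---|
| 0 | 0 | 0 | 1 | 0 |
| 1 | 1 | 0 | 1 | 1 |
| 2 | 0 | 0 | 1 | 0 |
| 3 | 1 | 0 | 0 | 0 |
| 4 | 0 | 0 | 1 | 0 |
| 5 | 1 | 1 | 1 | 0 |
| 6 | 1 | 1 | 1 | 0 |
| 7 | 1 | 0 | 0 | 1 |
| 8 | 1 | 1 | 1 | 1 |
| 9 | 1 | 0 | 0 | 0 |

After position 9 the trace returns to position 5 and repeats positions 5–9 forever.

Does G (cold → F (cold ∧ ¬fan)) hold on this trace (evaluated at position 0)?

cold → F (cold ∧ ¬fan) must hold at every position from 0 onward. It fails at position 5, so G (cold → F (cold ∧ ¬fan)) is false.
Positions where cold holds: 0, 1, 2, 4, 5, 6, 8.
Check F (cold ∧ ¬fan) at each: 0→ok, 1→ok, 2→ok, 4→ok, 5→fails, 6→fails, 8→fails.

Does not hold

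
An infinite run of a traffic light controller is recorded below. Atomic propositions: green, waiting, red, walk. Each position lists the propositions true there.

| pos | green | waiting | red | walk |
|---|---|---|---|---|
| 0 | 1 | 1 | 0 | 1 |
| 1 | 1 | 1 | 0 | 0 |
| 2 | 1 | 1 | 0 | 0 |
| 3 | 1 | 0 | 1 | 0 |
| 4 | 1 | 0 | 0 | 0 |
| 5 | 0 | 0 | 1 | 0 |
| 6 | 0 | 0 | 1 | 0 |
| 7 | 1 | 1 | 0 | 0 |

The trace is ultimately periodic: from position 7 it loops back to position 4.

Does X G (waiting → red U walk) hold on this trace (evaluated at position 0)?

The position after 0 is 1; G (waiting → red U walk) is false there.

Violated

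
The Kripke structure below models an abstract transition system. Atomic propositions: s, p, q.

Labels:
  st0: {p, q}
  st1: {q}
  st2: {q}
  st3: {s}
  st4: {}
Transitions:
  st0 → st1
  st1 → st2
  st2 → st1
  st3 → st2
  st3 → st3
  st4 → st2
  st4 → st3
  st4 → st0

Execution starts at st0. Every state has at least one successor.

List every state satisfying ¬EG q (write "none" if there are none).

States satisfying q: {st0, st1, st2}.
States satisfying EG q: {st0, st1, st2}.
States satisfying ¬EG q: {st3, st4}.

{st3, st4}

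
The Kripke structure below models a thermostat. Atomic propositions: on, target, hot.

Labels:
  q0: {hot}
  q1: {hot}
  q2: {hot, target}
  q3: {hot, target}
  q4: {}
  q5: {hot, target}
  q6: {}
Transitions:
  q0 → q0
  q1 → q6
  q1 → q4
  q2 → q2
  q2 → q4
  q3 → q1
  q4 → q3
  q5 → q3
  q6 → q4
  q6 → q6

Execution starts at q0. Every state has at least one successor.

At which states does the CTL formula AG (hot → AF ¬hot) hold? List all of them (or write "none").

{q1, q3, q4, q5, q6}

States satisfying hot → AF ¬hot: {q1, q3, q4, q5, q6}.
States satisfying AG (hot → AF ¬hot): {q1, q3, q4, q5, q6}.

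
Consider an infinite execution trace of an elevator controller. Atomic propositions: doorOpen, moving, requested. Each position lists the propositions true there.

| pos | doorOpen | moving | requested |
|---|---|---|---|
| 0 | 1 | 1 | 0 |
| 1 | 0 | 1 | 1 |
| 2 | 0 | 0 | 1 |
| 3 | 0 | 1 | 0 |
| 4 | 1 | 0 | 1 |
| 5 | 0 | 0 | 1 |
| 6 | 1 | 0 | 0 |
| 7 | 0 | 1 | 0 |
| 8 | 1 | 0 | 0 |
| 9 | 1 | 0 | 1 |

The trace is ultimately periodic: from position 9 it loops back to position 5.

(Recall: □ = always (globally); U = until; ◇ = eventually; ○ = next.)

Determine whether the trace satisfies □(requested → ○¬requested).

requested → ○¬requested must hold at every position from 0 onward. It fails at position 1, so □(requested → ○¬requested) is false.
Positions where requested holds: 1, 2, 4, 5, 9.
Check ○¬requested at each: 1→fails, 2→ok, 4→fails, 5→ok, 9→fails.

Does not hold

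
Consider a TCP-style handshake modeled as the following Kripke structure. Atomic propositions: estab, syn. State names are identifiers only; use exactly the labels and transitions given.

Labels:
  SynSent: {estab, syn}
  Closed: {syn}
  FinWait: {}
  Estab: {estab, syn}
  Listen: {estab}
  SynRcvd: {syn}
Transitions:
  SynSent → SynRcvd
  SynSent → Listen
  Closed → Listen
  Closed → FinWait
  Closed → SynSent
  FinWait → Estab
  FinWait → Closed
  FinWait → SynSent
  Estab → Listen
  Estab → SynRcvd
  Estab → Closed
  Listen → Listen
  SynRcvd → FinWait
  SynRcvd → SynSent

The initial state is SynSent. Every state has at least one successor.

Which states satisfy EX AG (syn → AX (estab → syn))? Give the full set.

{SynSent, Closed, Estab, Listen}

States satisfying AG (syn → AX (estab → syn)): {Listen}.
States satisfying EX AG (syn → AX (estab → syn)): {SynSent, Closed, Estab, Listen}.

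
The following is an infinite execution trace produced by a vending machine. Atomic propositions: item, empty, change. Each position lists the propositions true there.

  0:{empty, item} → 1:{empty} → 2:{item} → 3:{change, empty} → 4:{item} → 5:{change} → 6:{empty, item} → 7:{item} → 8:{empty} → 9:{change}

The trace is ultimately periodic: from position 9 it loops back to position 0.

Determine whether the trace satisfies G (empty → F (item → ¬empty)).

Holds

empty → F (item → ¬empty) holds at every position 0..9, and those are all positions ever visited, so G (empty → F (item → ¬empty)) holds.
Positions where empty holds: 0, 1, 3, 6, 8.
Check F (item → ¬empty) at each: 0→ok, 1→ok, 3→ok, 6→ok, 8→ok.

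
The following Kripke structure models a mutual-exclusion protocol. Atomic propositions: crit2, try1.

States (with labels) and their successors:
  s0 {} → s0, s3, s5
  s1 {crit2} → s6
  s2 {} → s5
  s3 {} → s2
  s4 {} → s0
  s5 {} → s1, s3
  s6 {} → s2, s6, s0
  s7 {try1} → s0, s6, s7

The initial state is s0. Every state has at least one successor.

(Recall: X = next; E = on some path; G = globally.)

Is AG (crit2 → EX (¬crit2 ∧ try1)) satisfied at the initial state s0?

Violated

States satisfying crit2 → EX (¬crit2 ∧ try1): {s0, s2, s3, s4, s5, s6, s7}.
States satisfying AG (crit2 → EX (¬crit2 ∧ try1)): ∅.
s1 is reachable from s0 and violates crit2 → EX (¬crit2 ∧ try1), so AG fails at s0.
s0 ∉ Sat(AG (crit2 → EX (¬crit2 ∧ try1))).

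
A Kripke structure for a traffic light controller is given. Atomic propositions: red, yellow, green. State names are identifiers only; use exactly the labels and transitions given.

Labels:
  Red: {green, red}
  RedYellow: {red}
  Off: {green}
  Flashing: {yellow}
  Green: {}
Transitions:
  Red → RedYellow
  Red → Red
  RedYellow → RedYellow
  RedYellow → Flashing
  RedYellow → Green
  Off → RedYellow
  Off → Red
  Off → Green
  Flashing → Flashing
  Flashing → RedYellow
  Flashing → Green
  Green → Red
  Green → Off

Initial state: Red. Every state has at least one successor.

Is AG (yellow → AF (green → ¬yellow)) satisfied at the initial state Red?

Holds

States satisfying yellow → AF (green → ¬yellow): {Red, RedYellow, Off, Flashing, Green}.
States satisfying AG (yellow → AF (green → ¬yellow)): {Red, RedYellow, Off, Flashing, Green}.
Every state reachable from Red satisfies yellow → AF (green → ¬yellow).
Red ∈ Sat(AG (yellow → AF (green → ¬yellow))).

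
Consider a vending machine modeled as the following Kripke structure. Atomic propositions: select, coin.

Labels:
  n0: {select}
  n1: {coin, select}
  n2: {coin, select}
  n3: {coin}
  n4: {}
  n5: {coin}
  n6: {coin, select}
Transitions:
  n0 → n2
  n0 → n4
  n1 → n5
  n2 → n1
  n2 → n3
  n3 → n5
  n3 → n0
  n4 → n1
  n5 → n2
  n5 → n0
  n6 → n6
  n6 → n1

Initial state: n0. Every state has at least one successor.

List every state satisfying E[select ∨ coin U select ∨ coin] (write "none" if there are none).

{n0, n1, n2, n3, n5, n6}

States satisfying select ∨ coin: {n0, n1, n2, n3, n5, n6}.
States satisfying E[select ∨ coin U select ∨ coin]: {n0, n1, n2, n3, n5, n6}.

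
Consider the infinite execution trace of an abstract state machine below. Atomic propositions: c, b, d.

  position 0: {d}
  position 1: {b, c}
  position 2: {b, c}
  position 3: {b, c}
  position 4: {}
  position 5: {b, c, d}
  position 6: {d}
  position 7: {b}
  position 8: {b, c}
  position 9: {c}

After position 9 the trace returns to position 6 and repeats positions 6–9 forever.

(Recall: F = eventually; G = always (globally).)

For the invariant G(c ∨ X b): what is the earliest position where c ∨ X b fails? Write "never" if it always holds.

c ∨ X b holds at every position 0..9, and those are all the positions the trace ever visits, so the invariant G(c ∨ X b) is never violated.

never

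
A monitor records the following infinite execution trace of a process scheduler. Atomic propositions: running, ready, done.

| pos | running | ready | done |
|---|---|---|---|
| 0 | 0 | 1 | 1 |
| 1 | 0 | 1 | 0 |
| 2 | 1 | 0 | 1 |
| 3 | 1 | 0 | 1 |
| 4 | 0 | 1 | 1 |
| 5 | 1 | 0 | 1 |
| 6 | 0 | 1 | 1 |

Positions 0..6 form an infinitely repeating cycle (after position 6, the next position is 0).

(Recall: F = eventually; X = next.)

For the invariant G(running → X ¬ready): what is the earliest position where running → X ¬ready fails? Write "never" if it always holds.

3

Check running → X ¬ready at each position in order: 0 ✓, 1 ✓, 2 ✓.
At position 3 the labels are {done, running} and the next position 4 has {done, ready}, so running → X ¬ready is false there. This is the first violation.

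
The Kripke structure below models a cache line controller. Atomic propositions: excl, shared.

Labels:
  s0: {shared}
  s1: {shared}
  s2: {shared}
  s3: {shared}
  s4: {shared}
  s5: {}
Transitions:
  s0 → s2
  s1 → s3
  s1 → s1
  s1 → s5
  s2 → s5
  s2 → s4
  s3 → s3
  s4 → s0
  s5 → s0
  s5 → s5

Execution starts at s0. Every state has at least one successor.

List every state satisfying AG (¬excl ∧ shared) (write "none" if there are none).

States satisfying ¬excl ∧ shared: {s0, s1, s2, s3, s4}.
States satisfying AG (¬excl ∧ shared): {s3}.

{s3}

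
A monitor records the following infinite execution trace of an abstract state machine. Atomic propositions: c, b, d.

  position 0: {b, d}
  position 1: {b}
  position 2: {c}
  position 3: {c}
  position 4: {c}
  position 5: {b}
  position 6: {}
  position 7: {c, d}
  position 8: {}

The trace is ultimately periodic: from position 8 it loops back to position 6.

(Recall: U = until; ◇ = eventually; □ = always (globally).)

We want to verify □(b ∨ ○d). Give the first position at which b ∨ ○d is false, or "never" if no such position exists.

2

Check b ∨ ○d at each position in order: 0 ✓, 1 ✓.
At position 2 the labels are {c} and the next position 3 has {c}, so b ∨ ○d is false there. This is the first violation.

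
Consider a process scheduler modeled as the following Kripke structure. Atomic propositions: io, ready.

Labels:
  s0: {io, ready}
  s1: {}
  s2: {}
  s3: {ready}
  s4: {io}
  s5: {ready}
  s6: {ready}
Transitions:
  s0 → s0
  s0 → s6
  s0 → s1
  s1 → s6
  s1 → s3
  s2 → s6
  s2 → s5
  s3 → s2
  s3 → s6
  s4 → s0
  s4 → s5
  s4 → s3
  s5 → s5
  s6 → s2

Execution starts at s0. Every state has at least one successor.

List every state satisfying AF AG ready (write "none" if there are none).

{s5}

States satisfying AG ready: {s5}.
States satisfying AF AG ready: {s5}.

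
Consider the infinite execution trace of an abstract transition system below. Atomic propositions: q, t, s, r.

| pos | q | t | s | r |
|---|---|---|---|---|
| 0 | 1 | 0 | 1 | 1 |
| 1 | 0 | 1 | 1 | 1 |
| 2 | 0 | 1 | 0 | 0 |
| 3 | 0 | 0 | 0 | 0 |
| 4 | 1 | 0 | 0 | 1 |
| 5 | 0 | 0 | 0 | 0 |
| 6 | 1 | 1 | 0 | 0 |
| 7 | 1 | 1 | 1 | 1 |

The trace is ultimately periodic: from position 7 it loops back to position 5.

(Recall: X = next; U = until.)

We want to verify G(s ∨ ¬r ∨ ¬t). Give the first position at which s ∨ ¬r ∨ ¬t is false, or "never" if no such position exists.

never

s ∨ ¬r ∨ ¬t holds at every position 0..7, and those are all the positions the trace ever visits, so the invariant G(s ∨ ¬r ∨ ¬t) is never violated.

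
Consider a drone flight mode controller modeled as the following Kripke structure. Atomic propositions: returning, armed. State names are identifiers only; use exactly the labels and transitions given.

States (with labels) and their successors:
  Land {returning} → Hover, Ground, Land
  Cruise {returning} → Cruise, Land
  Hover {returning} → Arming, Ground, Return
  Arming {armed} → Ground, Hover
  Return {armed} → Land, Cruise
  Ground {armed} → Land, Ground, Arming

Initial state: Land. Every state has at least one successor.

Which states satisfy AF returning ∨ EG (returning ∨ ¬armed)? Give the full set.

States satisfying returning: {Land, Cruise, Hover}.
States satisfying AF returning: {Land, Cruise, Hover, Return}.
States satisfying returning ∨ ¬armed: {Land, Cruise, Hover}.
States satisfying EG (returning ∨ ¬armed): {Land, Cruise}.
States satisfying AF returning ∨ EG (returning ∨ ¬armed): {Land, Cruise, Hover, Return}.

{Land, Cruise, Hover, Return}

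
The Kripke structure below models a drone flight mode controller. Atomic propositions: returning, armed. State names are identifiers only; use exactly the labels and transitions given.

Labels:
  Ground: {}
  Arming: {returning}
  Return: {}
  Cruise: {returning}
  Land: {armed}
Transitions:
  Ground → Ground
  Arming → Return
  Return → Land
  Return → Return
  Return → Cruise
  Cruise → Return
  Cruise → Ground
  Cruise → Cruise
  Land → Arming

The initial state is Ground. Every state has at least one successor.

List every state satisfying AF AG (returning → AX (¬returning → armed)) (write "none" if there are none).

{Ground}

States satisfying AG (returning → AX (¬returning → armed)): {Ground}.
States satisfying AF AG (returning → AX (¬returning → armed)): {Ground}.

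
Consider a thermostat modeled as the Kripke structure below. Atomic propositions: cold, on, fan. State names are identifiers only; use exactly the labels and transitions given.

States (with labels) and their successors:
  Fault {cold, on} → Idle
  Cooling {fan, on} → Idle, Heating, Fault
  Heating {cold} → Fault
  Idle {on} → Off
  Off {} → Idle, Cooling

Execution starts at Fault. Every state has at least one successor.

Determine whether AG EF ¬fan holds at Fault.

Satisfied

States satisfying EF ¬fan: {Fault, Cooling, Heating, Idle, Off}.
States satisfying AG EF ¬fan: {Fault, Cooling, Heating, Idle, Off}.
Every state reachable from Fault satisfies EF ¬fan.
Fault ∈ Sat(AG EF ¬fan).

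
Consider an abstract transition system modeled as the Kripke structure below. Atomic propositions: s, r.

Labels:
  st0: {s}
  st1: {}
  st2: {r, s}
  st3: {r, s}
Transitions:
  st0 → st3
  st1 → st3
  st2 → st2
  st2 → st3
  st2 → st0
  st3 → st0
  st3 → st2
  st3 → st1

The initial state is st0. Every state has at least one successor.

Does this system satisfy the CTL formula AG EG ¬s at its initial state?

States satisfying EG ¬s: ∅.
States satisfying AG EG ¬s: ∅.
st0 is reachable from st0 and violates EG ¬s, so AG fails at st0.
st0 ∉ Sat(AG EG ¬s).

Does not hold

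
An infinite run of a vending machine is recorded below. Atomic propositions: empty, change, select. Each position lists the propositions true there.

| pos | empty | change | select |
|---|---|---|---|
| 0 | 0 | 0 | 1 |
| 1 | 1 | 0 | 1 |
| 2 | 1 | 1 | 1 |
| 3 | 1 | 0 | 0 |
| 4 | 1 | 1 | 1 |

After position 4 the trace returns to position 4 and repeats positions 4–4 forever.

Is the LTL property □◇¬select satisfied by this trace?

Does not hold

◇¬select must hold at every position from 0 onward. It fails at position 4, so □◇¬select is false.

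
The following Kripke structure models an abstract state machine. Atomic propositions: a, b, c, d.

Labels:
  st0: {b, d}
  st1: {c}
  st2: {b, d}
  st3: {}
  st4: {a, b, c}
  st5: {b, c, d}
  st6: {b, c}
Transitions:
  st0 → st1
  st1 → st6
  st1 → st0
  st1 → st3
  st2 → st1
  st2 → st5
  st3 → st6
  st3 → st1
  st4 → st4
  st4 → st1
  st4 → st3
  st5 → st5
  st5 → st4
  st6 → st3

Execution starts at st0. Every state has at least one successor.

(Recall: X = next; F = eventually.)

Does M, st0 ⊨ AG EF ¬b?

Yes

States satisfying EF ¬b: {st0, st1, st2, st3, st4, st5, st6}.
States satisfying AG EF ¬b: {st0, st1, st2, st3, st4, st5, st6}.
Every state reachable from st0 satisfies EF ¬b.
st0 ∈ Sat(AG EF ¬b).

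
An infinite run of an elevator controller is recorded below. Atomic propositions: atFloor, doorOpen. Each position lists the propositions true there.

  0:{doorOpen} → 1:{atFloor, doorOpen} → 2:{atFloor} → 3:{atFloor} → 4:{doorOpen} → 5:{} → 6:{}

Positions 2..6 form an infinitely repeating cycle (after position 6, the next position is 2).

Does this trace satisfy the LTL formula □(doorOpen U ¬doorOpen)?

Yes

doorOpen U ¬doorOpen holds at every position 0..6, and those are all positions ever visited, so □(doorOpen U ¬doorOpen) holds.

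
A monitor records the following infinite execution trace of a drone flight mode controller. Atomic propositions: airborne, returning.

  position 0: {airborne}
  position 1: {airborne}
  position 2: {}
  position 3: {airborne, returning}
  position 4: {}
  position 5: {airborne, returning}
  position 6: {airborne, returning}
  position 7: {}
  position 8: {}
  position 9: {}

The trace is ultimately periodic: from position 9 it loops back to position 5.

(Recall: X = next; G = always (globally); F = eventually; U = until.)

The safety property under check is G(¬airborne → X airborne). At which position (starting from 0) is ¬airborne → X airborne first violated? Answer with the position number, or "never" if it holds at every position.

Check ¬airborne → X airborne at each position in order: 0 ✓, 1 ✓, 2 ✓, 3 ✓, 4 ✓, 5 ✓, 6 ✓.
At position 7 the labels are {} and the next position 8 has {}, so ¬airborne → X airborne is false there. This is the first violation.

7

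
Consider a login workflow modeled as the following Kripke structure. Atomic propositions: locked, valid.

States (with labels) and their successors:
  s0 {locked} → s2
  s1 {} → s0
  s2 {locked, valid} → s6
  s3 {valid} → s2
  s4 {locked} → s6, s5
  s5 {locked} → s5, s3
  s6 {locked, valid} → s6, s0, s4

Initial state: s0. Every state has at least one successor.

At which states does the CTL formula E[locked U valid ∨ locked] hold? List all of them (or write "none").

States satisfying locked: {s0, s2, s4, s5, s6}.
States satisfying valid ∨ locked: {s0, s2, s3, s4, s5, s6}.
States satisfying E[locked U valid ∨ locked]: {s0, s2, s3, s4, s5, s6}.

{s0, s2, s3, s4, s5, s6}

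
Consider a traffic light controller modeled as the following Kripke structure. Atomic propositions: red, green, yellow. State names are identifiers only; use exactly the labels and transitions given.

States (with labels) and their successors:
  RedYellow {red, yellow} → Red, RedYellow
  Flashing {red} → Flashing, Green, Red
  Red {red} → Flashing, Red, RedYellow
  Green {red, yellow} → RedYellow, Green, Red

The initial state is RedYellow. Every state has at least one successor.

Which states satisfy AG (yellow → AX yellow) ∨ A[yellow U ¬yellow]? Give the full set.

{Flashing, Red}

States satisfying yellow → AX yellow: {Flashing, Red}.
States satisfying AG (yellow → AX yellow): ∅.
States satisfying yellow: {RedYellow, Green}.
States satisfying ¬yellow: {Flashing, Red}.
States satisfying A[yellow U ¬yellow]: {Flashing, Red}.
States satisfying AG (yellow → AX yellow) ∨ A[yellow U ¬yellow]: {Flashing, Red}.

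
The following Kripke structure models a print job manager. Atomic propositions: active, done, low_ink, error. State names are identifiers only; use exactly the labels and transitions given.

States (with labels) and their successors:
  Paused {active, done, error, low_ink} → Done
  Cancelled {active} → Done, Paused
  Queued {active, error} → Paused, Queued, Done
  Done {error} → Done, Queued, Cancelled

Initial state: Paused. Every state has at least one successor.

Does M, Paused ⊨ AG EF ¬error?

States satisfying EF ¬error: {Paused, Cancelled, Queued, Done}.
States satisfying AG EF ¬error: {Paused, Cancelled, Queued, Done}.
Every state reachable from Paused satisfies EF ¬error.
Paused ∈ Sat(AG EF ¬error).

Yes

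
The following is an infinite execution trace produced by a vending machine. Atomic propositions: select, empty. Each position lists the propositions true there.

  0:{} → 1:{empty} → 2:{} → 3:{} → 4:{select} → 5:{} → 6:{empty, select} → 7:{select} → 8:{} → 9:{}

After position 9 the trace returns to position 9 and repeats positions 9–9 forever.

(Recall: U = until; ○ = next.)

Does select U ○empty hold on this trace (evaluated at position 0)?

Walking from position 0: ○empty first holds at position 0, and select holds at every earlier position along the way, so select U ○empty holds.

Satisfied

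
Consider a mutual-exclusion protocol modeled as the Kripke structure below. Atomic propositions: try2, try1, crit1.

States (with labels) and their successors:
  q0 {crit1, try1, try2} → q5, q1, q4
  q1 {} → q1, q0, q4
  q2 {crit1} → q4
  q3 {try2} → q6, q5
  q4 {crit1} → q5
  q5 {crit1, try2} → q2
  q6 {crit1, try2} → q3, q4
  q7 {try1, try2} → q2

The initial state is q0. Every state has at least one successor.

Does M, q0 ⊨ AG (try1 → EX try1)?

States satisfying try1 → EX try1: {q1, q2, q3, q4, q5, q6}.
States satisfying AG (try1 → EX try1): {q2, q3, q4, q5, q6}.
q0 is reachable from q0 and violates try1 → EX try1, so AG fails at q0.
q0 ∉ Sat(AG (try1 → EX try1)).

Violated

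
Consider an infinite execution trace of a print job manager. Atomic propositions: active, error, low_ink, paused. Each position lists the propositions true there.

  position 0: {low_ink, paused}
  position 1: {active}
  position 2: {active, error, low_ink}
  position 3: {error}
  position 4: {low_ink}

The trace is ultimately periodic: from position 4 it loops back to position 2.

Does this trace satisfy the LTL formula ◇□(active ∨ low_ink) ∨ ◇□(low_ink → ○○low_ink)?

□(active ∨ low_ink) is false at every position 0..4, so it never becomes true and ◇□(active ∨ low_ink) fails.
□(low_ink → ○○low_ink) is false at every position 0..4, so it never becomes true and ◇□(low_ink → ○○low_ink) fails.
At position 0: ◇□(active ∨ low_ink) is false; ◇□(low_ink → ○○low_ink) is false; so ◇□(active ∨ low_ink) ∨ ◇□(low_ink → ○○low_ink) is false.

No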